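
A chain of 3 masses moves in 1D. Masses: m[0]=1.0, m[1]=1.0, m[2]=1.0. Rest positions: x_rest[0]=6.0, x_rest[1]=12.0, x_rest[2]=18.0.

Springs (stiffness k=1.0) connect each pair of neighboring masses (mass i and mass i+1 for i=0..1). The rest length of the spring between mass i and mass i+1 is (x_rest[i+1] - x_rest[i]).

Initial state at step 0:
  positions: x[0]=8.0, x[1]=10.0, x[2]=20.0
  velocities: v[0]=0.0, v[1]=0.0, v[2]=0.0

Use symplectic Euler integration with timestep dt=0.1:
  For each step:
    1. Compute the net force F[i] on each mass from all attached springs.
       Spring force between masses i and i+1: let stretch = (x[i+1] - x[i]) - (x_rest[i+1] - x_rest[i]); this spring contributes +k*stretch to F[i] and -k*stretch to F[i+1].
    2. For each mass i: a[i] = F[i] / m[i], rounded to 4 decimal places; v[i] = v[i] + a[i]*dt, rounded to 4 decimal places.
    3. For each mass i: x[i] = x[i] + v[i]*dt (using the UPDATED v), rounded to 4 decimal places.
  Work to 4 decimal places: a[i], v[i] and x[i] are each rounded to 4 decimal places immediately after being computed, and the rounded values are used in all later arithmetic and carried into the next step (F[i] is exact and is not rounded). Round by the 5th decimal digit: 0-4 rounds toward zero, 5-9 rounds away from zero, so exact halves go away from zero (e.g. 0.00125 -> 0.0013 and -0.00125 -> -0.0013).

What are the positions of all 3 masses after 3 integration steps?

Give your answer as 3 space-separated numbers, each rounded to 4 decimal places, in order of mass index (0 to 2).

Step 0: x=[8.0000 10.0000 20.0000] v=[0.0000 0.0000 0.0000]
Step 1: x=[7.9600 10.0800 19.9600] v=[-0.4000 0.8000 -0.4000]
Step 2: x=[7.8812 10.2376 19.8812] v=[-0.7880 1.5760 -0.7880]
Step 3: x=[7.7660 10.4681 19.7660] v=[-1.1524 2.3047 -1.1524]

Answer: 7.7660 10.4681 19.7660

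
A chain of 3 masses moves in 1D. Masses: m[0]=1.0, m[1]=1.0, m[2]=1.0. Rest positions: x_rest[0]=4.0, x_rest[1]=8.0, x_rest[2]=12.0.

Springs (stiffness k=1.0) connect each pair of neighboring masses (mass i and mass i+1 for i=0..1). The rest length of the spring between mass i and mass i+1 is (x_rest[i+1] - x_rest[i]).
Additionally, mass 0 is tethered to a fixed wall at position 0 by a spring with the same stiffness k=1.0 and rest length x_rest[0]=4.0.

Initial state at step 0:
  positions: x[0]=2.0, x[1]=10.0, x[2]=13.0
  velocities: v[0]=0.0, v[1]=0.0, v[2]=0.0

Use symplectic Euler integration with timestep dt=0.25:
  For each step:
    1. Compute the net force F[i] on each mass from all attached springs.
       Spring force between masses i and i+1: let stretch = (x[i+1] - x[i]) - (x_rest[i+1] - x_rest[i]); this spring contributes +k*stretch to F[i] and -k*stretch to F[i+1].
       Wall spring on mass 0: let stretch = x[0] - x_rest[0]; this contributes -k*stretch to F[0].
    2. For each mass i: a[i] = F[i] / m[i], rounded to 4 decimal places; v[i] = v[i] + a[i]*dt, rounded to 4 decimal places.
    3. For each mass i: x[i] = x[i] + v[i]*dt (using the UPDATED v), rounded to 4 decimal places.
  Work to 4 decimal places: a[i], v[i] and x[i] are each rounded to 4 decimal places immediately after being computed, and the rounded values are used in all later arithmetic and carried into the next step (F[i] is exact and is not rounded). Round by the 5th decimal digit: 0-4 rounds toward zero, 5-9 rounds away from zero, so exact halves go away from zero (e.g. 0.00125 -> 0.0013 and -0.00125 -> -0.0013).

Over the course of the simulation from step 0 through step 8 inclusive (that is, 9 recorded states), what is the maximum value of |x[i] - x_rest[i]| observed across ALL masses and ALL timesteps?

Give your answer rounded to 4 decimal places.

Answer: 2.3779

Derivation:
Step 0: x=[2.0000 10.0000 13.0000] v=[0.0000 0.0000 0.0000]
Step 1: x=[2.3750 9.6875 13.0625] v=[1.5000 -1.2500 0.2500]
Step 2: x=[3.0586 9.1289 13.1641] v=[2.7344 -2.2344 0.4063]
Step 3: x=[3.9304 8.4431 13.2635] v=[3.4873 -2.7432 0.3975]
Step 4: x=[4.8386 7.7765 13.3116] v=[3.6329 -2.6663 0.1924]
Step 5: x=[5.6280 7.2723 13.2638] v=[3.1577 -2.0170 -0.1914]
Step 6: x=[6.1685 7.0398 13.0915] v=[2.1618 -0.9302 -0.6893]
Step 7: x=[6.3779 7.1310 12.7910] v=[0.8375 0.3649 -1.2022]
Step 8: x=[6.2357 7.5289 12.3867] v=[-0.5687 1.5916 -1.6172]
Max displacement = 2.3779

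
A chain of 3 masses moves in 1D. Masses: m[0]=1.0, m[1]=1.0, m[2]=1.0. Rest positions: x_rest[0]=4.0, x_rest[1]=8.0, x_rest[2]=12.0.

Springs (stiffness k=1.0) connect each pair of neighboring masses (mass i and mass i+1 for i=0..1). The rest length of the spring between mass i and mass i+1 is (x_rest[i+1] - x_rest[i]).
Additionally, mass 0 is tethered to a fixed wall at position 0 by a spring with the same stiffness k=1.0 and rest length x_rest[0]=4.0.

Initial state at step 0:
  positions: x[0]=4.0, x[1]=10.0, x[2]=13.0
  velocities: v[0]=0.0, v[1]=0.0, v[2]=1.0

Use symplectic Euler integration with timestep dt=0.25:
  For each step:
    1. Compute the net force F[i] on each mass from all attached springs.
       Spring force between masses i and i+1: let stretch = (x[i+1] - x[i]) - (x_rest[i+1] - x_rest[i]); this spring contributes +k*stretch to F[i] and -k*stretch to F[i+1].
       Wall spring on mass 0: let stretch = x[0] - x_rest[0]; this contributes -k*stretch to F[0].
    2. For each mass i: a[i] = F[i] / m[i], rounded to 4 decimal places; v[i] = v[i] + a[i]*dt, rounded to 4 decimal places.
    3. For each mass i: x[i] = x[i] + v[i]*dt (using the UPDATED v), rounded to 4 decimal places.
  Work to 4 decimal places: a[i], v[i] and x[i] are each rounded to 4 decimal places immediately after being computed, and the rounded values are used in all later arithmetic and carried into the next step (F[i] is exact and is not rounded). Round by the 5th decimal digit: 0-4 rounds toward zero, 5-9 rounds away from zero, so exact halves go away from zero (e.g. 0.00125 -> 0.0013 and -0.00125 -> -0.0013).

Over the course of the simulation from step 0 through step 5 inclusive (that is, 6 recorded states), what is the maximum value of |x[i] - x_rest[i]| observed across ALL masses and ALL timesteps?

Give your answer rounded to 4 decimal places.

Step 0: x=[4.0000 10.0000 13.0000] v=[0.0000 0.0000 1.0000]
Step 1: x=[4.1250 9.8125 13.3125] v=[0.5000 -0.7500 1.2500]
Step 2: x=[4.3477 9.4883 13.6563] v=[0.8906 -1.2969 1.3750]
Step 3: x=[4.6199 9.1033 13.9896] v=[1.0888 -1.5401 1.3330]
Step 4: x=[4.8836 8.7435 14.2675] v=[1.0547 -1.4394 1.1114]
Step 5: x=[5.0833 8.4877 14.4501] v=[0.7988 -1.0234 0.7304]
Max displacement = 2.4501

Answer: 2.4501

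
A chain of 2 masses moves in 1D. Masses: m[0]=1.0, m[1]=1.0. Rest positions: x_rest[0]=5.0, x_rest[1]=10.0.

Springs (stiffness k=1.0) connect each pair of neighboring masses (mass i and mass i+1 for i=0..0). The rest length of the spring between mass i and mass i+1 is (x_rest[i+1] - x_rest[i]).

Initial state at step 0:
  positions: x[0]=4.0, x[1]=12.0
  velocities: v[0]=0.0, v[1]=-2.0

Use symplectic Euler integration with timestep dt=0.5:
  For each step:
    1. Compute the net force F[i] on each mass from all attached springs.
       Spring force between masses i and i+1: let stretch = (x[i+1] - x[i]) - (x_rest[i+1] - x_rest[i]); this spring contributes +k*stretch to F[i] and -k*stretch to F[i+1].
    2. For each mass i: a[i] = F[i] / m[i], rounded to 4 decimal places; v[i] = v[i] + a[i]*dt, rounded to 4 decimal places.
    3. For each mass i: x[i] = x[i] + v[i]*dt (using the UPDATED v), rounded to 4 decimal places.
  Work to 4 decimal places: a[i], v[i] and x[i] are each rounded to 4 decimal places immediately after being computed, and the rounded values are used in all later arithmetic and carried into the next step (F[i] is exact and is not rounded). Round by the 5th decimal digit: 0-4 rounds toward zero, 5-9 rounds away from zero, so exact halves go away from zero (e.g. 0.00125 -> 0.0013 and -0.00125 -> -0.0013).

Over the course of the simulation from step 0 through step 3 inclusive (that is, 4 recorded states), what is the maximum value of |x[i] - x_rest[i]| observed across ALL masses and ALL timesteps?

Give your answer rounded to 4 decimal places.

Answer: 2.9375

Derivation:
Step 0: x=[4.0000 12.0000] v=[0.0000 -2.0000]
Step 1: x=[4.7500 10.2500] v=[1.5000 -3.5000]
Step 2: x=[5.6250 8.3750] v=[1.7500 -3.7500]
Step 3: x=[5.9375 7.0625] v=[0.6250 -2.6250]
Max displacement = 2.9375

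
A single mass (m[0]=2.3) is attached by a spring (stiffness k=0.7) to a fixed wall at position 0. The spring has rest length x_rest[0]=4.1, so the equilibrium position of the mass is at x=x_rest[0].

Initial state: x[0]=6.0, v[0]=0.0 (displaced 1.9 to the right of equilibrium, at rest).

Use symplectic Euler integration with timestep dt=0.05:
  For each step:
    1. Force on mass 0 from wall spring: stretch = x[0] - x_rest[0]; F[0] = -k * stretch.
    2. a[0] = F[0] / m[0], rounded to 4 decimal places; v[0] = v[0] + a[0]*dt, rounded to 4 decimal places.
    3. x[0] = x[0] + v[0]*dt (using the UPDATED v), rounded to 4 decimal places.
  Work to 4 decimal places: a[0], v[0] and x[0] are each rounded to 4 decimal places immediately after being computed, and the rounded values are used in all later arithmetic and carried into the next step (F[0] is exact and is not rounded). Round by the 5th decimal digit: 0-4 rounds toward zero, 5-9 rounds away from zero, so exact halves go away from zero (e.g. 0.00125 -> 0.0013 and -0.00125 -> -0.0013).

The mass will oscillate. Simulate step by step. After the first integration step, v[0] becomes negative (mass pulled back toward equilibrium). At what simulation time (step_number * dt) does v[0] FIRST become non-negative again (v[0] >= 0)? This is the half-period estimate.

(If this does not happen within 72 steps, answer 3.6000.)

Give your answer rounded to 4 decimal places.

Answer: 3.6000

Derivation:
Step 0: x=[6.0000] v=[0.0000]
Step 1: x=[5.9986] v=[-0.0289]
Step 2: x=[5.9957] v=[-0.0578]
Step 3: x=[5.9914] v=[-0.0867]
Step 4: x=[5.9856] v=[-0.1155]
Step 5: x=[5.9784] v=[-0.1442]
Step 6: x=[5.9698] v=[-0.1728]
Step 7: x=[5.9597] v=[-0.2013]
Step 8: x=[5.9482] v=[-0.2296]
Step 9: x=[5.9353] v=[-0.2577]
Step 10: x=[5.9210] v=[-0.2856]
Step 11: x=[5.9053] v=[-0.3133]
Step 12: x=[5.8883] v=[-0.3408]
Step 13: x=[5.8699] v=[-0.3680]
Step 14: x=[5.8502] v=[-0.3949]
Step 15: x=[5.8291] v=[-0.4215]
Step 16: x=[5.8067] v=[-0.4478]
Step 17: x=[5.7830] v=[-0.4738]
Step 18: x=[5.7580] v=[-0.4994]
Step 19: x=[5.7318] v=[-0.5246]
Step 20: x=[5.7043] v=[-0.5494]
Step 21: x=[5.6756] v=[-0.5738]
Step 22: x=[5.6457] v=[-0.5978]
Step 23: x=[5.6146] v=[-0.6213]
Step 24: x=[5.5824] v=[-0.6444]
Step 25: x=[5.5491] v=[-0.6670]
Step 26: x=[5.5146] v=[-0.6891]
Step 27: x=[5.4791] v=[-0.7106]
Step 28: x=[5.4425] v=[-0.7316]
Step 29: x=[5.4049] v=[-0.7520]
Step 30: x=[5.3663] v=[-0.7719]
Step 31: x=[5.3267] v=[-0.7912]
Step 32: x=[5.2862] v=[-0.8099]
Step 33: x=[5.2448] v=[-0.8280]
Step 34: x=[5.2025] v=[-0.8454]
Step 35: x=[5.1594] v=[-0.8622]
Step 36: x=[5.1155] v=[-0.8783]
Step 37: x=[5.0708] v=[-0.8938]
Step 38: x=[5.0254] v=[-0.9086]
Step 39: x=[4.9793] v=[-0.9227]
Step 40: x=[4.9325] v=[-0.9361]
Step 41: x=[4.8851] v=[-0.9488]
Step 42: x=[4.8371] v=[-0.9607]
Step 43: x=[4.7885] v=[-0.9719]
Step 44: x=[4.7394] v=[-0.9824]
Step 45: x=[4.6898] v=[-0.9921]
Step 46: x=[4.6397] v=[-1.0011]
Step 47: x=[4.5892] v=[-1.0093]
Step 48: x=[4.5384] v=[-1.0167]
Step 49: x=[4.4872] v=[-1.0234]
Step 50: x=[4.4357] v=[-1.0293]
Step 51: x=[4.3840] v=[-1.0344]
Step 52: x=[4.3321] v=[-1.0387]
Step 53: x=[4.2800] v=[-1.0422]
Step 54: x=[4.2278] v=[-1.0449]
Step 55: x=[4.1755] v=[-1.0468]
Step 56: x=[4.1231] v=[-1.0480]
Step 57: x=[4.0707] v=[-1.0484]
Step 58: x=[4.0183] v=[-1.0480]
Step 59: x=[3.9660] v=[-1.0468]
Step 60: x=[3.9138] v=[-1.0448]
Step 61: x=[3.8617] v=[-1.0420]
Step 62: x=[3.8098] v=[-1.0384]
Step 63: x=[3.7581] v=[-1.0340]
Step 64: x=[3.7067] v=[-1.0288]
Step 65: x=[3.6556] v=[-1.0228]
Step 66: x=[3.6048] v=[-1.0160]
Step 67: x=[3.5544] v=[-1.0085]
Step 68: x=[3.5044] v=[-1.0002]
Step 69: x=[3.4548] v=[-0.9911]
Step 70: x=[3.4057] v=[-0.9813]
Step 71: x=[3.3572] v=[-0.9707]
Step 72: x=[3.3092] v=[-0.9594]
v[0] did not become non-negative within 72 steps; using fallback time=3.6000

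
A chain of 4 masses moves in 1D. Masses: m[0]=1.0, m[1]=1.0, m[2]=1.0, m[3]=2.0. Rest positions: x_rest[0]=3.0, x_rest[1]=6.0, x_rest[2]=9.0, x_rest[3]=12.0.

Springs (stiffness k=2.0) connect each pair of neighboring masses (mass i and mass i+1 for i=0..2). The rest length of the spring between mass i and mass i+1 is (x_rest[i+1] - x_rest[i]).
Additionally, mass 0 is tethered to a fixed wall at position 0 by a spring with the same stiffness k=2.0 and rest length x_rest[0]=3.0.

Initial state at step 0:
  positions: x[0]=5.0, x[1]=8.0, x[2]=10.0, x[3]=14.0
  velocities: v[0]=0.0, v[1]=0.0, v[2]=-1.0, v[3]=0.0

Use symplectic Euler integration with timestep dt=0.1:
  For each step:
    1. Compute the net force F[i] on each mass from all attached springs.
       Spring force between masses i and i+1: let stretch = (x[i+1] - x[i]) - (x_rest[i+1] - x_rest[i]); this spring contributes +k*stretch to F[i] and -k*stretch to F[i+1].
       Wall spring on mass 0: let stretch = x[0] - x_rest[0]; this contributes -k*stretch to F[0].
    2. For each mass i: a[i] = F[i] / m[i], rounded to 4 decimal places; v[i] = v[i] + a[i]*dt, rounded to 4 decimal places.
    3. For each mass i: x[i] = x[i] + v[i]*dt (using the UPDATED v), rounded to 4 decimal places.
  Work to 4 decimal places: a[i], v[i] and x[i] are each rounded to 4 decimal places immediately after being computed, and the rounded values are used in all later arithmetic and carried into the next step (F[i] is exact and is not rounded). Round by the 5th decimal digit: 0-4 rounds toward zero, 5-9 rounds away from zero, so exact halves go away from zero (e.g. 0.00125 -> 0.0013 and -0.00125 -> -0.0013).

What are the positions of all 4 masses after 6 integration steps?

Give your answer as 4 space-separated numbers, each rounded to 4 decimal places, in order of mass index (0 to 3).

Step 0: x=[5.0000 8.0000 10.0000 14.0000] v=[0.0000 0.0000 -1.0000 0.0000]
Step 1: x=[4.9600 7.9800 9.9400 13.9900] v=[-0.4000 -0.2000 -0.6000 -0.1000]
Step 2: x=[4.8812 7.9388 9.9218 13.9695] v=[-0.7880 -0.4120 -0.1820 -0.2050]
Step 3: x=[4.7659 7.8761 9.9449 13.9385] v=[-1.1527 -0.6269 0.2309 -0.3098]
Step 4: x=[4.6175 7.7926 10.0065 13.8976] v=[-1.4838 -0.8352 0.6159 -0.4092]
Step 5: x=[4.4403 7.6899 10.1016 13.8478] v=[-1.7723 -1.0274 0.9513 -0.4983]
Step 6: x=[4.2393 7.5704 10.2234 13.7905] v=[-2.0104 -1.1950 1.2182 -0.5729]

Answer: 4.2393 7.5704 10.2234 13.7905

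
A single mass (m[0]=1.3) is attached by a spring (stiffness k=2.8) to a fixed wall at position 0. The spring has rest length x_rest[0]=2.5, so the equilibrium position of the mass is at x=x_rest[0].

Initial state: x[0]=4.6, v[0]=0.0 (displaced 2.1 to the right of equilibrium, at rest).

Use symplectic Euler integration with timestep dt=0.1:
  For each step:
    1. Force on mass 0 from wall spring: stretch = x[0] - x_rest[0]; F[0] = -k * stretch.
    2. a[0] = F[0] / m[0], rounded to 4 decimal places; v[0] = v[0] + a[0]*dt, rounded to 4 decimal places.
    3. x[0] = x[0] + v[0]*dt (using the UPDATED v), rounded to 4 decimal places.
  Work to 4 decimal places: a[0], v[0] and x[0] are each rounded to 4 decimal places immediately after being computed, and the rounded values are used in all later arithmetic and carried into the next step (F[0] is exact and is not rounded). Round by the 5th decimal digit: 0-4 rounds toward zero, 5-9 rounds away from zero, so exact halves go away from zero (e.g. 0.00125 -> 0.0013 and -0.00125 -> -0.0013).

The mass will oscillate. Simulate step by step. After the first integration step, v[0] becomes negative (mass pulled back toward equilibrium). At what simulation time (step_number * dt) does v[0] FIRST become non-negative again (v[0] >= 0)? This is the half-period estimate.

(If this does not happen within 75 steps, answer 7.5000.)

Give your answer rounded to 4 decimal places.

Answer: 2.2000

Derivation:
Step 0: x=[4.6000] v=[0.0000]
Step 1: x=[4.5548] v=[-0.4523]
Step 2: x=[4.4653] v=[-0.8949]
Step 3: x=[4.3335] v=[-1.3182]
Step 4: x=[4.1622] v=[-1.7131]
Step 5: x=[3.9551] v=[-2.0711]
Step 6: x=[3.7167] v=[-2.3845]
Step 7: x=[3.4520] v=[-2.6466]
Step 8: x=[3.1668] v=[-2.8517]
Step 9: x=[2.8673] v=[-2.9953]
Step 10: x=[2.5599] v=[-3.0744]
Step 11: x=[2.2512] v=[-3.0873]
Step 12: x=[1.9478] v=[-3.0337]
Step 13: x=[1.6563] v=[-2.9148]
Step 14: x=[1.3830] v=[-2.7331]
Step 15: x=[1.1338] v=[-2.4925]
Step 16: x=[0.9140] v=[-2.1982]
Step 17: x=[0.7283] v=[-1.8566]
Step 18: x=[0.5808] v=[-1.4750]
Step 19: x=[0.4746] v=[-1.0616]
Step 20: x=[0.4121] v=[-0.6254]
Step 21: x=[0.3945] v=[-0.1757]
Step 22: x=[0.4223] v=[0.2778]
First v>=0 after going negative at step 22, time=2.2000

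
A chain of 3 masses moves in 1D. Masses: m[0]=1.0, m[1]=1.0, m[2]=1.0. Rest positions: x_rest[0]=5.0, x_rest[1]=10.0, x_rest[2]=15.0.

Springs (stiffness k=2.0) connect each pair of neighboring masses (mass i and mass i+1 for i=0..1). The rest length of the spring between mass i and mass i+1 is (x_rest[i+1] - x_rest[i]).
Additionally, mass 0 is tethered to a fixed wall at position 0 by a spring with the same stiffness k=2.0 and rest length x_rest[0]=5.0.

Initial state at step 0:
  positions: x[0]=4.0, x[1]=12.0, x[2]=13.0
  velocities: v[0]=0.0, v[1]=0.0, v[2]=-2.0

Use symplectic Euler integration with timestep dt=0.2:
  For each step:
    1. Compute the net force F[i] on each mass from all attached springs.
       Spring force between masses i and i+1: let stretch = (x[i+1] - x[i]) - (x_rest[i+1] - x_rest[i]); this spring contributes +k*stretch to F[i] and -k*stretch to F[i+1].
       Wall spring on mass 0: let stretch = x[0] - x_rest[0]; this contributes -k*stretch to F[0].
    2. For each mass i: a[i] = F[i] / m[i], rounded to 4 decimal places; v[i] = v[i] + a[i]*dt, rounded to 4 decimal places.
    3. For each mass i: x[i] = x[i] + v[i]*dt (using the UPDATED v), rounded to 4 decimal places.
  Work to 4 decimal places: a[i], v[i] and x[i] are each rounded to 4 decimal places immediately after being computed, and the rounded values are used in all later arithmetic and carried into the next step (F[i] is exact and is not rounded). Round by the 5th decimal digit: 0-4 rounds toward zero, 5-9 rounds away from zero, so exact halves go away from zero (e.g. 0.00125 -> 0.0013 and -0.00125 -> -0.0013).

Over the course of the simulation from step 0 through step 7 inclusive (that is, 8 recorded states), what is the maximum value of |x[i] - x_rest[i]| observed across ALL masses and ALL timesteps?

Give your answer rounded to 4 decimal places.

Step 0: x=[4.0000 12.0000 13.0000] v=[0.0000 0.0000 -2.0000]
Step 1: x=[4.3200 11.4400 12.9200] v=[1.6000 -2.8000 -0.4000]
Step 2: x=[4.8640 10.4288 13.1216] v=[2.7200 -5.0560 1.0080]
Step 3: x=[5.4641 9.1878 13.5078] v=[3.0003 -6.2048 1.9309]
Step 4: x=[5.9249 7.9945 13.9484] v=[2.3041 -5.9663 2.2029]
Step 5: x=[6.0773 7.1120 14.3127] v=[0.7620 -4.4126 1.8213]
Step 6: x=[5.8263 6.7228 14.5009] v=[-1.2550 -1.9462 0.9410]
Step 7: x=[5.1809 6.8841 14.4669] v=[-3.2269 0.8064 -0.1702]
Max displacement = 3.2772

Answer: 3.2772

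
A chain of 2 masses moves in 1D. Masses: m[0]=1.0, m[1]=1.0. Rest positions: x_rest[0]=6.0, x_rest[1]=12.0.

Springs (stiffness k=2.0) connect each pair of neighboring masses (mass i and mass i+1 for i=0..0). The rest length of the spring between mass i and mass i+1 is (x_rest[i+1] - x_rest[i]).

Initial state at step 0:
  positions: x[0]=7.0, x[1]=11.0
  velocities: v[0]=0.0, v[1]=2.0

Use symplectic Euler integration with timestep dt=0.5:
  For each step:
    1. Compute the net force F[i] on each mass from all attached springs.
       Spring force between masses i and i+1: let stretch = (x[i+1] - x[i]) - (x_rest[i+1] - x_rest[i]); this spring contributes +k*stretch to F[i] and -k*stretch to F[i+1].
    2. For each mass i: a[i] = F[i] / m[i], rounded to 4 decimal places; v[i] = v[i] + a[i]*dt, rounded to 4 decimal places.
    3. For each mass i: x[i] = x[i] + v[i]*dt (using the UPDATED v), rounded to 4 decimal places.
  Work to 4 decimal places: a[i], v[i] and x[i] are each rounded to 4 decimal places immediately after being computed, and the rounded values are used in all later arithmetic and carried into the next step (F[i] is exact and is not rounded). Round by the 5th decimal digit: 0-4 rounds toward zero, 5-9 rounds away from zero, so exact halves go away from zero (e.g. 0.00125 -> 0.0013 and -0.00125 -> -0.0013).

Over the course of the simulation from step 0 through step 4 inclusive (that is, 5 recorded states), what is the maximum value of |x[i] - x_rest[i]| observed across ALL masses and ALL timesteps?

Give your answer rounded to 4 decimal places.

Answer: 2.5000

Derivation:
Step 0: x=[7.0000 11.0000] v=[0.0000 2.0000]
Step 1: x=[6.0000 13.0000] v=[-2.0000 4.0000]
Step 2: x=[5.5000 14.5000] v=[-1.0000 3.0000]
Step 3: x=[6.5000 14.5000] v=[2.0000 0.0000]
Step 4: x=[8.5000 13.5000] v=[4.0000 -2.0000]
Max displacement = 2.5000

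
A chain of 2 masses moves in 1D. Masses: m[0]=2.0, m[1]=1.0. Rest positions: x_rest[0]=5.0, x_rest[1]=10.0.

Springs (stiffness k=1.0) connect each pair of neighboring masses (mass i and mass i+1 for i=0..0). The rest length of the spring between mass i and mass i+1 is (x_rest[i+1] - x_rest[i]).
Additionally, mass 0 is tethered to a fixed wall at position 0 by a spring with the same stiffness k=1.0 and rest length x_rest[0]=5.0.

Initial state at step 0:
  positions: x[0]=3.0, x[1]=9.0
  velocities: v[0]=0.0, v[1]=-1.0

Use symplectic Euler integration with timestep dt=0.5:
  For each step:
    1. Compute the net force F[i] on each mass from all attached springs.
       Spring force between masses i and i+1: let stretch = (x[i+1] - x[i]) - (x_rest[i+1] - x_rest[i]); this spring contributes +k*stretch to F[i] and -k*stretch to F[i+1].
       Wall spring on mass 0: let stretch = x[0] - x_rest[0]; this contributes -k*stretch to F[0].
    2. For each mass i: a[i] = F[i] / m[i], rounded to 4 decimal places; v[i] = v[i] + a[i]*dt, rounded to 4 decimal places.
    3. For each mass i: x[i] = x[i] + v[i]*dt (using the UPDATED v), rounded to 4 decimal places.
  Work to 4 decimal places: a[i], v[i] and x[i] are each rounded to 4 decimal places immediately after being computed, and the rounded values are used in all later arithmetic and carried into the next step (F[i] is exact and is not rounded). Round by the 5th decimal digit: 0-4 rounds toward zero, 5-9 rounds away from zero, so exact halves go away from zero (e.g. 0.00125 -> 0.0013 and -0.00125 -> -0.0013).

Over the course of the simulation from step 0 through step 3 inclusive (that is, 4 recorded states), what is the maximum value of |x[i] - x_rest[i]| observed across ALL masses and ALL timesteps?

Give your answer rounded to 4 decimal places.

Answer: 2.8359

Derivation:
Step 0: x=[3.0000 9.0000] v=[0.0000 -1.0000]
Step 1: x=[3.3750 8.2500] v=[0.7500 -1.5000]
Step 2: x=[3.9375 7.5313] v=[1.1250 -1.4375]
Step 3: x=[4.4571 7.1641] v=[1.0391 -0.7344]
Max displacement = 2.8359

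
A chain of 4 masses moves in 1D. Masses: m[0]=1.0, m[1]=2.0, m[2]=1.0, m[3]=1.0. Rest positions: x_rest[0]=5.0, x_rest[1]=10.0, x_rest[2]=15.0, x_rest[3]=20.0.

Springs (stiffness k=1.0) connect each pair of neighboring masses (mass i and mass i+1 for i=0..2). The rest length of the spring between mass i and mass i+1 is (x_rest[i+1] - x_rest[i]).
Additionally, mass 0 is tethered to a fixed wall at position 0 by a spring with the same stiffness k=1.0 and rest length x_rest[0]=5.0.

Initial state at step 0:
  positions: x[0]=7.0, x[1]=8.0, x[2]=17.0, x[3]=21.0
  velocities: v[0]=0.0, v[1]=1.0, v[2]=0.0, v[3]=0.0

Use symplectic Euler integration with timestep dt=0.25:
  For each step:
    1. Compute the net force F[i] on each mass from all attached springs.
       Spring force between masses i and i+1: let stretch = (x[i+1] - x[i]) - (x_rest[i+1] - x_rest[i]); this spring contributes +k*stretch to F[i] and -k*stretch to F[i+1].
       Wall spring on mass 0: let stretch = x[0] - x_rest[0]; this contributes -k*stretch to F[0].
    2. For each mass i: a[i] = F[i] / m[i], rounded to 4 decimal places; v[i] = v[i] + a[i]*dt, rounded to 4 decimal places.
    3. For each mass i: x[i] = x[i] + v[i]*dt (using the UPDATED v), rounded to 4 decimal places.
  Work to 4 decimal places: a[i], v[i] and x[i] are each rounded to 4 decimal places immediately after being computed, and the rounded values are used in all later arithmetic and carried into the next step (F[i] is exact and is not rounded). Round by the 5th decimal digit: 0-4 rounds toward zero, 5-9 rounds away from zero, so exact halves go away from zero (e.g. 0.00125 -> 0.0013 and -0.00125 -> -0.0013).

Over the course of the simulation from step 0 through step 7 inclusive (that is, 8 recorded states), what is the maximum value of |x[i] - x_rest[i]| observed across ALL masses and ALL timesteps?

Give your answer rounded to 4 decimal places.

Step 0: x=[7.0000 8.0000 17.0000 21.0000] v=[0.0000 1.0000 0.0000 0.0000]
Step 1: x=[6.6250 8.5000 16.6875 21.0625] v=[-1.5000 2.0000 -1.2500 0.2500]
Step 2: x=[5.9531 9.1973 16.1367 21.1641] v=[-2.6875 2.7891 -2.2031 0.4063]
Step 3: x=[5.1119 10.0101 15.4664 21.2640] v=[-3.3647 3.2510 -2.6811 0.3995]
Step 4: x=[4.2574 10.8403 14.8175 21.3140] v=[-3.4181 3.3208 -2.5958 0.2001]
Step 5: x=[3.5482 11.5891 14.3260 21.2705] v=[-2.8367 2.9951 -1.9660 -0.1740]
Step 6: x=[3.1198 12.1721 14.0975 21.1055] v=[-1.7135 2.3321 -0.9141 -0.6601]
Step 7: x=[3.0622 12.5324 14.1867 20.8150] v=[-0.2304 1.4412 0.3566 -1.1621]
Max displacement = 2.5324

Answer: 2.5324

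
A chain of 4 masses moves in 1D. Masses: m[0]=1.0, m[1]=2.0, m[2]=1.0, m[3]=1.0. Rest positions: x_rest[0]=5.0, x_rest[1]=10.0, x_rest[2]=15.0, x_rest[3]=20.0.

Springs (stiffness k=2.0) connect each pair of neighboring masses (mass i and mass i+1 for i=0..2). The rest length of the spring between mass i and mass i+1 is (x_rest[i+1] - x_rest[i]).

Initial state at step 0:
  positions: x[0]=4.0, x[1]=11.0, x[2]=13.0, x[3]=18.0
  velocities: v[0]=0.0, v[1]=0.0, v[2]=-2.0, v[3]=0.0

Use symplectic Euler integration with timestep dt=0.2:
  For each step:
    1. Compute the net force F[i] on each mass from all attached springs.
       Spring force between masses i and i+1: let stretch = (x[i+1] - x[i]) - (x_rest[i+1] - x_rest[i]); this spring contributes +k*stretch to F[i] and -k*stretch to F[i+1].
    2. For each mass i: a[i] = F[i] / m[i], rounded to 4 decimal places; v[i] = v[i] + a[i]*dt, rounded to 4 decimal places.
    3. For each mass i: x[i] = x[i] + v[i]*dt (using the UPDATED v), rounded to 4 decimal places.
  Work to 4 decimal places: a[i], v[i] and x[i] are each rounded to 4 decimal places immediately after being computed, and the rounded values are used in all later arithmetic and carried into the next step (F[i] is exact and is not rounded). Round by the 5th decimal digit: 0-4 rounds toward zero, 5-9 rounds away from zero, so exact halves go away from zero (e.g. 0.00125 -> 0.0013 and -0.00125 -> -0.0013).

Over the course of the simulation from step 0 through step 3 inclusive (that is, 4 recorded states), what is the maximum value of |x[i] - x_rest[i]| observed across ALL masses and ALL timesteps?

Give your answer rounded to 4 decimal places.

Step 0: x=[4.0000 11.0000 13.0000 18.0000] v=[0.0000 0.0000 -2.0000 0.0000]
Step 1: x=[4.1600 10.8000 12.8400 18.0000] v=[0.8000 -1.0000 -0.8000 0.0000]
Step 2: x=[4.4512 10.4160 12.9296 17.9872] v=[1.4560 -1.9200 0.4480 -0.0640]
Step 3: x=[4.8196 9.8940 13.2227 17.9698] v=[1.8419 -2.6102 1.4656 -0.0870]
Max displacement = 2.1600

Answer: 2.1600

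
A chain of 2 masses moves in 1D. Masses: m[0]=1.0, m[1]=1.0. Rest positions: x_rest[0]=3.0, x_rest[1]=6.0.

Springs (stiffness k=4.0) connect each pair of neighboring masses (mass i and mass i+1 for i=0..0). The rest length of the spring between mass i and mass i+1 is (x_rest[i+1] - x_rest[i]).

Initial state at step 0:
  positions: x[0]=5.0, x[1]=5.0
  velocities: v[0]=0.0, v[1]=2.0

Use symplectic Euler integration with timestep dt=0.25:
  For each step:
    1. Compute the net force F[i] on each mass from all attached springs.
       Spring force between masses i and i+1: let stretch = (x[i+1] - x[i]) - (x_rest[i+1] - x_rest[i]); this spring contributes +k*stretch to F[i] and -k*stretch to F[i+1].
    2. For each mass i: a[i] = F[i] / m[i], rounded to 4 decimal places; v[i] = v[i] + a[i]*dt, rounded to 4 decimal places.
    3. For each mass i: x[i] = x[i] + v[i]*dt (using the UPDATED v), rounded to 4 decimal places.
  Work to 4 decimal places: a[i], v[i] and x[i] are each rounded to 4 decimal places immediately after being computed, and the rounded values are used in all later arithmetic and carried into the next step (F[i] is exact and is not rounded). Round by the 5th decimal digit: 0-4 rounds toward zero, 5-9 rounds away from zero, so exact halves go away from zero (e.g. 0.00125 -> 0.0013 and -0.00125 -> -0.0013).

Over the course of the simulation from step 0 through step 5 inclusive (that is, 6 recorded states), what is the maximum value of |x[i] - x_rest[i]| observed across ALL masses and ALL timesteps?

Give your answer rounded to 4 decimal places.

Answer: 3.1875

Derivation:
Step 0: x=[5.0000 5.0000] v=[0.0000 2.0000]
Step 1: x=[4.2500 6.2500] v=[-3.0000 5.0000]
Step 2: x=[3.2500 7.7500] v=[-4.0000 6.0000]
Step 3: x=[2.6250 8.8750] v=[-2.5000 4.5000]
Step 4: x=[2.8125 9.1875] v=[0.7500 1.2500]
Step 5: x=[3.8438 8.6563] v=[4.1250 -2.1250]
Max displacement = 3.1875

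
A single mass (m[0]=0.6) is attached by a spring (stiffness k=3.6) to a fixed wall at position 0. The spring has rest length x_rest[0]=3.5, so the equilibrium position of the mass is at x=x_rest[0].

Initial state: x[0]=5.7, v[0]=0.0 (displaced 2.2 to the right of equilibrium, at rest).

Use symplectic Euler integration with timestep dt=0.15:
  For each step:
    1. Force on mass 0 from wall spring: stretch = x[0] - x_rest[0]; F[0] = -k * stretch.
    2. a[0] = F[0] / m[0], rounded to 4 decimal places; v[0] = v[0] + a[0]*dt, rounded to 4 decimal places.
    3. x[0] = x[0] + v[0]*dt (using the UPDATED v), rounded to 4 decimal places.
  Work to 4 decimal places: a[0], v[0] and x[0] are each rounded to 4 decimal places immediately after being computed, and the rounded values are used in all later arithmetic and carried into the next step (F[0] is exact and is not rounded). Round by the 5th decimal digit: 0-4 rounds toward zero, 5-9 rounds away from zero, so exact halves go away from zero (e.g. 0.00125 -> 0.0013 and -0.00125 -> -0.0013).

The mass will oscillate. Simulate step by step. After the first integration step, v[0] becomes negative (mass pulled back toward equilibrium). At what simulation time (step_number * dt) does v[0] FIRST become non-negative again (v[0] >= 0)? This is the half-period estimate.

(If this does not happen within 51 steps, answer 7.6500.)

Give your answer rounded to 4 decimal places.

Answer: 1.3500

Derivation:
Step 0: x=[5.7000] v=[0.0000]
Step 1: x=[5.4030] v=[-1.9800]
Step 2: x=[4.8491] v=[-3.6927]
Step 3: x=[4.1131] v=[-4.9069]
Step 4: x=[3.2943] v=[-5.4587]
Step 5: x=[2.5033] v=[-5.2736]
Step 6: x=[1.8468] v=[-4.3766]
Step 7: x=[1.4135] v=[-2.8887]
Step 8: x=[1.2619] v=[-1.0109]
Step 9: x=[1.4124] v=[1.0034]
First v>=0 after going negative at step 9, time=1.3500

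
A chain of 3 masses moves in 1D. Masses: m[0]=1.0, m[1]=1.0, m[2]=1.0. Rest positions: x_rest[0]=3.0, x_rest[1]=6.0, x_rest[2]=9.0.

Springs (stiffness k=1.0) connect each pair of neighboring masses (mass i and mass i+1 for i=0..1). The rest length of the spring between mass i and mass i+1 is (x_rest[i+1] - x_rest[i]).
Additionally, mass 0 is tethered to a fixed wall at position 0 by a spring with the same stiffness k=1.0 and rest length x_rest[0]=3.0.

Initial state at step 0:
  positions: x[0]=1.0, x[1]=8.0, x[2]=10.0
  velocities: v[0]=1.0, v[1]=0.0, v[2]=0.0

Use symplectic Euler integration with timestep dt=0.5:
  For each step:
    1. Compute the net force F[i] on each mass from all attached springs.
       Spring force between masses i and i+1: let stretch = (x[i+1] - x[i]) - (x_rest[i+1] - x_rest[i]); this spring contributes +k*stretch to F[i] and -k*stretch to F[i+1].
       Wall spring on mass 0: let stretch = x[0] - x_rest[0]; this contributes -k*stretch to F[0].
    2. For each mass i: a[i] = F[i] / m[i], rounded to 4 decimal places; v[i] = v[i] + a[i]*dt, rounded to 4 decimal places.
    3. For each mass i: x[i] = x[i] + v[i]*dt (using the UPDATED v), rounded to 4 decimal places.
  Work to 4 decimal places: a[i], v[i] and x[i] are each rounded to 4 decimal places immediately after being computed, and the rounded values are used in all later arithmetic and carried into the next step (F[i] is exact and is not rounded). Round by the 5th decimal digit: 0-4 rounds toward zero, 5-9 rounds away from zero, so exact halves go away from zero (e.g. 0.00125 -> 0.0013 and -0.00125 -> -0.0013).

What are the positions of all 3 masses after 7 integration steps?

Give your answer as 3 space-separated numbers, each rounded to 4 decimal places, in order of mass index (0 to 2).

Answer: 1.6161 7.5119 9.2347

Derivation:
Step 0: x=[1.0000 8.0000 10.0000] v=[1.0000 0.0000 0.0000]
Step 1: x=[3.0000 6.7500 10.2500] v=[4.0000 -2.5000 0.5000]
Step 2: x=[5.1875 5.4375 10.3750] v=[4.3750 -2.6250 0.2500]
Step 3: x=[6.1407 5.2969 10.0156] v=[1.9063 -0.2813 -0.7188]
Step 4: x=[5.3477 6.5469 9.2265] v=[-1.5860 2.5000 -1.5782]
Step 5: x=[3.5176 8.1670 8.5175] v=[-3.6603 3.2402 -1.4180]
Step 6: x=[1.9704 8.7124 8.4709] v=[-3.0944 1.0908 -0.0933]
Step 7: x=[1.6161 7.5119 9.2347] v=[-0.7086 -2.4010 1.5275]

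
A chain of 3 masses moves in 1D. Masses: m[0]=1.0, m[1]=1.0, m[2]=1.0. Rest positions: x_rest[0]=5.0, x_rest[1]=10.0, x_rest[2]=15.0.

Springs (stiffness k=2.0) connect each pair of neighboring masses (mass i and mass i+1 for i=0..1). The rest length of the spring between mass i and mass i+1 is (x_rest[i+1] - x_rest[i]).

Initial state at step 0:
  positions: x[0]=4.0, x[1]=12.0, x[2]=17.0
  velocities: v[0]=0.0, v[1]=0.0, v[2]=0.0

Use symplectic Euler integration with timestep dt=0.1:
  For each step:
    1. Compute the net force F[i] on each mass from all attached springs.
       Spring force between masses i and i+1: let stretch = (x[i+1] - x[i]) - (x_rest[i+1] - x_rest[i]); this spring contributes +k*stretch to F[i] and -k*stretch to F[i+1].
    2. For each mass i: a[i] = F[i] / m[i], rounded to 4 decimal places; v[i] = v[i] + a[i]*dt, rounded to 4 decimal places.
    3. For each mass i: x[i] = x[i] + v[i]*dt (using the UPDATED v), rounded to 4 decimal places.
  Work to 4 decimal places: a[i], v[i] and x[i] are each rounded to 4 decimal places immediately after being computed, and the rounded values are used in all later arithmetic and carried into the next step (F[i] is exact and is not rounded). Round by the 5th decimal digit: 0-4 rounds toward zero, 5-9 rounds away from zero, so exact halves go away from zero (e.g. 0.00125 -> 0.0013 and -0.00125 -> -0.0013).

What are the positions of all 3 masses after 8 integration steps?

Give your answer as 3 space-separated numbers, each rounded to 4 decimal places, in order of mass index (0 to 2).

Answer: 5.7082 10.5025 16.7895

Derivation:
Step 0: x=[4.0000 12.0000 17.0000] v=[0.0000 0.0000 0.0000]
Step 1: x=[4.0600 11.9400 17.0000] v=[0.6000 -0.6000 0.0000]
Step 2: x=[4.1776 11.8236 16.9988] v=[1.1760 -1.1640 -0.0120]
Step 3: x=[4.3481 11.6578 16.9941] v=[1.7052 -1.6582 -0.0470]
Step 4: x=[4.5648 11.4525 16.9827] v=[2.1671 -2.0529 -0.1143]
Step 5: x=[4.8193 11.2201 16.9607] v=[2.5446 -2.3244 -0.2203]
Step 6: x=[5.1018 10.9745 16.9239] v=[2.8248 -2.4564 -0.3684]
Step 7: x=[5.4017 10.7304 16.8681] v=[2.9993 -2.4411 -0.5583]
Step 8: x=[5.7082 10.5025 16.7895] v=[3.0650 -2.2793 -0.7858]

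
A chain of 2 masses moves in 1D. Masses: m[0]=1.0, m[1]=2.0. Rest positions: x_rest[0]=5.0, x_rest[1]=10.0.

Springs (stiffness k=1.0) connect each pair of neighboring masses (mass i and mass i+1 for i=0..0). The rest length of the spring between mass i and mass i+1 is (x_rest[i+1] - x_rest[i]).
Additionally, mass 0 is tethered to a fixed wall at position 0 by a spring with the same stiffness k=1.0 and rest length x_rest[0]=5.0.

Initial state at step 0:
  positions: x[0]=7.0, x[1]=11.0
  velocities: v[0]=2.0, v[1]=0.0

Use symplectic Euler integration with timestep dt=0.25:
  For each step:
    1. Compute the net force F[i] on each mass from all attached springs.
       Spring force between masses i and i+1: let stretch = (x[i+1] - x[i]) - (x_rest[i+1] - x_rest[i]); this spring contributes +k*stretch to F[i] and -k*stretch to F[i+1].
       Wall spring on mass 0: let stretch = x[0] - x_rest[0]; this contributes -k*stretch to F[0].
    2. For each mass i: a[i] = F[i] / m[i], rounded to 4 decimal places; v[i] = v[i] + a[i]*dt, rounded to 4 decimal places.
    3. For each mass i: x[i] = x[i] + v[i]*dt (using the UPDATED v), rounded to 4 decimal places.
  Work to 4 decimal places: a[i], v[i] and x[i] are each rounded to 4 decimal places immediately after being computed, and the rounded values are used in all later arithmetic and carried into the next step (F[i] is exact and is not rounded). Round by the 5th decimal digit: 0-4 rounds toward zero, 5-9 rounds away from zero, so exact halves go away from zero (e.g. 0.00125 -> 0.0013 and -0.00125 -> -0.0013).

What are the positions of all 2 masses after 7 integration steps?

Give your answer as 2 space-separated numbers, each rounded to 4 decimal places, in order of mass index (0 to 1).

Step 0: x=[7.0000 11.0000] v=[2.0000 0.0000]
Step 1: x=[7.3125 11.0313] v=[1.2500 0.1250]
Step 2: x=[7.4004 11.1026] v=[0.3516 0.2852]
Step 3: x=[7.2572 11.2145] v=[-0.5730 0.4474]
Step 4: x=[6.9077 11.3590] v=[-1.3980 0.5778]
Step 5: x=[6.4047 11.5206] v=[-2.0121 0.6464]
Step 6: x=[5.8211 11.6786] v=[-2.3343 0.6319]
Step 7: x=[5.2398 11.8098] v=[-2.3252 0.5247]

Answer: 5.2398 11.8098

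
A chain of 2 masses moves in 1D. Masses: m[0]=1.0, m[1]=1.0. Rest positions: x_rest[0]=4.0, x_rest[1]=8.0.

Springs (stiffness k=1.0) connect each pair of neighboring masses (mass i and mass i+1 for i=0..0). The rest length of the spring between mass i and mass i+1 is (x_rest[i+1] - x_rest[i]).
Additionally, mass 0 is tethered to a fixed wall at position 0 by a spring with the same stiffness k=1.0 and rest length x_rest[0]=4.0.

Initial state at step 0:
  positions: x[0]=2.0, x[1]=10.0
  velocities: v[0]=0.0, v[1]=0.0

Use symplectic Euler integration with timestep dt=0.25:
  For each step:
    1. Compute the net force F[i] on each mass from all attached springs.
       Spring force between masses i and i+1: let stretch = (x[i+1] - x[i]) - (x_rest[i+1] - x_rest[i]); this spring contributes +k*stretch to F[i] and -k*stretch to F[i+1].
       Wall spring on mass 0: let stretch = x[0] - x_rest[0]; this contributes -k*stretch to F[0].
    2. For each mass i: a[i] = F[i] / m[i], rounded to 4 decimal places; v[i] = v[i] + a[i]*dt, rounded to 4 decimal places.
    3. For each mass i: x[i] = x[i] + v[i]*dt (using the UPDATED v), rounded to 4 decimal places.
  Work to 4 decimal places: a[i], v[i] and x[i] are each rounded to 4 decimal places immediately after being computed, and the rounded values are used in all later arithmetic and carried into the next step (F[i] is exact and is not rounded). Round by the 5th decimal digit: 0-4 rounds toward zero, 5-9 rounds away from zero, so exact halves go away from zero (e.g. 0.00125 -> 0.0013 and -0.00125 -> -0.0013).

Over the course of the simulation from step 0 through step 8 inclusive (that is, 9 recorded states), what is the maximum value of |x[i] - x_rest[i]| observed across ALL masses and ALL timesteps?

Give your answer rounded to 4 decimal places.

Answer: 2.5190

Derivation:
Step 0: x=[2.0000 10.0000] v=[0.0000 0.0000]
Step 1: x=[2.3750 9.7500] v=[1.5000 -1.0000]
Step 2: x=[3.0625 9.2891] v=[2.7500 -1.8438]
Step 3: x=[3.9478 8.6890] v=[3.5410 -2.4005]
Step 4: x=[4.8827 8.0426] v=[3.7394 -2.5858]
Step 5: x=[5.7099 7.4487] v=[3.3087 -2.3758]
Step 6: x=[6.2889 6.9961] v=[2.3159 -1.8105]
Step 7: x=[6.5190 6.7493] v=[0.9205 -0.9873]
Step 8: x=[6.3561 6.7381] v=[-0.6517 -0.0449]
Max displacement = 2.5190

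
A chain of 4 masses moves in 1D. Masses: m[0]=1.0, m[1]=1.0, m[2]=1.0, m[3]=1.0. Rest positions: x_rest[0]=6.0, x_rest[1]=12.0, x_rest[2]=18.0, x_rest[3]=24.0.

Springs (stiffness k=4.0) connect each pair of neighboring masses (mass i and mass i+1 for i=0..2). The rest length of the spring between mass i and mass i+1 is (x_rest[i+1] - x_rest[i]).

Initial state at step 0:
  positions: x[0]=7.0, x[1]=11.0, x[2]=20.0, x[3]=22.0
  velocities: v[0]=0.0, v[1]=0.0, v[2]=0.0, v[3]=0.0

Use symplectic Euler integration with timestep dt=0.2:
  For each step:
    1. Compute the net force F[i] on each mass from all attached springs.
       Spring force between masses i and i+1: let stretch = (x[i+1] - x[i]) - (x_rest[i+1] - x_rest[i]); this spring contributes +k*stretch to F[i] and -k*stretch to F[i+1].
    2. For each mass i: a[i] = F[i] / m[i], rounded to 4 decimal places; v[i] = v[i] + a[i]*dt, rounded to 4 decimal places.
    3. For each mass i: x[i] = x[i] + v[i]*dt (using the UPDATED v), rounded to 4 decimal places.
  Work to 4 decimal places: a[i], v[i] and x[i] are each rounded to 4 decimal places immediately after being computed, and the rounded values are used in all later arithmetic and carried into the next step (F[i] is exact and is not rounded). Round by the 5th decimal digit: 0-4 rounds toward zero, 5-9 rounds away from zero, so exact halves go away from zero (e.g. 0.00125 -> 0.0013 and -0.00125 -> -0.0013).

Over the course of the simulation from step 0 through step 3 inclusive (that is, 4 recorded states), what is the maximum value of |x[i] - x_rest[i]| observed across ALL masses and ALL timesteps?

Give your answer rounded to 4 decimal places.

Answer: 2.0873

Derivation:
Step 0: x=[7.0000 11.0000 20.0000 22.0000] v=[0.0000 0.0000 0.0000 0.0000]
Step 1: x=[6.6800 11.8000 18.8800 22.6400] v=[-1.6000 4.0000 -5.6000 3.2000]
Step 2: x=[6.2192 12.9136 17.2288 23.6384] v=[-2.3040 5.5680 -8.2560 4.9920]
Step 3: x=[5.8695 13.6465 15.9127 24.5713] v=[-1.7485 3.6646 -6.5805 4.6643]
Max displacement = 2.0873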